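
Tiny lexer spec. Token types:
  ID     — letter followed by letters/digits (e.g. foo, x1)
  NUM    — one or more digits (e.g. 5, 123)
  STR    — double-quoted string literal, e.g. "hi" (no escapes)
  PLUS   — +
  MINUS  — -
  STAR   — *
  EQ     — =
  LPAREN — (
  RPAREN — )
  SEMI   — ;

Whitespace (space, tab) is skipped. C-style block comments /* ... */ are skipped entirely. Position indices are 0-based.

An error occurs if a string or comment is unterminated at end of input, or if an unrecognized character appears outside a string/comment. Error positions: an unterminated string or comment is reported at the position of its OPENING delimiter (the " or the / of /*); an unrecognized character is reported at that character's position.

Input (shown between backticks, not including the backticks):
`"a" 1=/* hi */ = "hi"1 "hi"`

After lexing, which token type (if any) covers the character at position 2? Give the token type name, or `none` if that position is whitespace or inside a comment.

pos=0: enter STRING mode
pos=0: emit STR "a" (now at pos=3)
pos=4: emit NUM '1' (now at pos=5)
pos=5: emit EQ '='
pos=6: enter COMMENT mode (saw '/*')
exit COMMENT mode (now at pos=14)
pos=15: emit EQ '='
pos=17: enter STRING mode
pos=17: emit STR "hi" (now at pos=21)
pos=21: emit NUM '1' (now at pos=22)
pos=23: enter STRING mode
pos=23: emit STR "hi" (now at pos=27)
DONE. 7 tokens: [STR, NUM, EQ, EQ, STR, NUM, STR]
Position 2: char is '"' -> STR

Answer: STR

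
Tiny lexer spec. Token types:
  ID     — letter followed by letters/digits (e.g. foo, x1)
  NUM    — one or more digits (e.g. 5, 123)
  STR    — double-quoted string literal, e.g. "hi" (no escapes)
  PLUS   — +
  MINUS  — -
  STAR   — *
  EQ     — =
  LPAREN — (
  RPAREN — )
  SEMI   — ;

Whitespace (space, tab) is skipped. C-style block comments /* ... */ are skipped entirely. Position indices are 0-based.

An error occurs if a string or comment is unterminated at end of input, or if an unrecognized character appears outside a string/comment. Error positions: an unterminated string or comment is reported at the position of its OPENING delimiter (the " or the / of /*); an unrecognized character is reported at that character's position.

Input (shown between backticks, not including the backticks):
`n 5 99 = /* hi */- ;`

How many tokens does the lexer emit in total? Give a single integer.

Answer: 6

Derivation:
pos=0: emit ID 'n' (now at pos=1)
pos=2: emit NUM '5' (now at pos=3)
pos=4: emit NUM '99' (now at pos=6)
pos=7: emit EQ '='
pos=9: enter COMMENT mode (saw '/*')
exit COMMENT mode (now at pos=17)
pos=17: emit MINUS '-'
pos=19: emit SEMI ';'
DONE. 6 tokens: [ID, NUM, NUM, EQ, MINUS, SEMI]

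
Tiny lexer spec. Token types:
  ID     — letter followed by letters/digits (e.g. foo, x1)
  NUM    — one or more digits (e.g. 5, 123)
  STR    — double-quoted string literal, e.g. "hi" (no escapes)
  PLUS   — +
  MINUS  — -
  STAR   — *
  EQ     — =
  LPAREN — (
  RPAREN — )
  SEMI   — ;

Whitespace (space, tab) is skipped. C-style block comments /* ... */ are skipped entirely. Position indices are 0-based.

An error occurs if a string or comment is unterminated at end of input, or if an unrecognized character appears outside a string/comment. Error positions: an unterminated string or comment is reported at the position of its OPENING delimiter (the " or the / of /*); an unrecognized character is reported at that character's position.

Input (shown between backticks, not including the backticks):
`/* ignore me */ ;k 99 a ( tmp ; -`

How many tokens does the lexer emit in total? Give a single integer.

Answer: 8

Derivation:
pos=0: enter COMMENT mode (saw '/*')
exit COMMENT mode (now at pos=15)
pos=16: emit SEMI ';'
pos=17: emit ID 'k' (now at pos=18)
pos=19: emit NUM '99' (now at pos=21)
pos=22: emit ID 'a' (now at pos=23)
pos=24: emit LPAREN '('
pos=26: emit ID 'tmp' (now at pos=29)
pos=30: emit SEMI ';'
pos=32: emit MINUS '-'
DONE. 8 tokens: [SEMI, ID, NUM, ID, LPAREN, ID, SEMI, MINUS]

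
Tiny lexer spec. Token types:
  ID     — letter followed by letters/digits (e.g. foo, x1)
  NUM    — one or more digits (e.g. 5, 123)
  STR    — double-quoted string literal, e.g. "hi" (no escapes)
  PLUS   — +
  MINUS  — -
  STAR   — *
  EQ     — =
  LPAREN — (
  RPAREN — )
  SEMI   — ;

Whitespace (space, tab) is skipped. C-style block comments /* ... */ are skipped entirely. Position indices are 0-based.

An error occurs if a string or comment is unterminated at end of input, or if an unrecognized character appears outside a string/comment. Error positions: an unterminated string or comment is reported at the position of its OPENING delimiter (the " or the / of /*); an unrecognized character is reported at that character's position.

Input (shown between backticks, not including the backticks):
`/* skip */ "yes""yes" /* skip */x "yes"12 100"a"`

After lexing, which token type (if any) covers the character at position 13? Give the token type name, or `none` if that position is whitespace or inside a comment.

Answer: STR

Derivation:
pos=0: enter COMMENT mode (saw '/*')
exit COMMENT mode (now at pos=10)
pos=11: enter STRING mode
pos=11: emit STR "yes" (now at pos=16)
pos=16: enter STRING mode
pos=16: emit STR "yes" (now at pos=21)
pos=22: enter COMMENT mode (saw '/*')
exit COMMENT mode (now at pos=32)
pos=32: emit ID 'x' (now at pos=33)
pos=34: enter STRING mode
pos=34: emit STR "yes" (now at pos=39)
pos=39: emit NUM '12' (now at pos=41)
pos=42: emit NUM '100' (now at pos=45)
pos=45: enter STRING mode
pos=45: emit STR "a" (now at pos=48)
DONE. 7 tokens: [STR, STR, ID, STR, NUM, NUM, STR]
Position 13: char is 'e' -> STR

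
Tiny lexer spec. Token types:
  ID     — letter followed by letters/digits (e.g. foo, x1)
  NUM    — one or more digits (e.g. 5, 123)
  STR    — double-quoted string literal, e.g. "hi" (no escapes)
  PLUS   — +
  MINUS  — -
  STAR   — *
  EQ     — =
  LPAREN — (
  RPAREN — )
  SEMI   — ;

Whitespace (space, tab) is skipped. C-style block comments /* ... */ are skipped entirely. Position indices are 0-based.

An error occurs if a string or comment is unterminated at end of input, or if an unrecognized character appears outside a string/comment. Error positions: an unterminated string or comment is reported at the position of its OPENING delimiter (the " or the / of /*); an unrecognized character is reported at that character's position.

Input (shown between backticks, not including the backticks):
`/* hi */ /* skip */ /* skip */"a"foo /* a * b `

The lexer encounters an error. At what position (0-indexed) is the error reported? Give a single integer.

Answer: 37

Derivation:
pos=0: enter COMMENT mode (saw '/*')
exit COMMENT mode (now at pos=8)
pos=9: enter COMMENT mode (saw '/*')
exit COMMENT mode (now at pos=19)
pos=20: enter COMMENT mode (saw '/*')
exit COMMENT mode (now at pos=30)
pos=30: enter STRING mode
pos=30: emit STR "a" (now at pos=33)
pos=33: emit ID 'foo' (now at pos=36)
pos=37: enter COMMENT mode (saw '/*')
pos=37: ERROR — unterminated comment (reached EOF)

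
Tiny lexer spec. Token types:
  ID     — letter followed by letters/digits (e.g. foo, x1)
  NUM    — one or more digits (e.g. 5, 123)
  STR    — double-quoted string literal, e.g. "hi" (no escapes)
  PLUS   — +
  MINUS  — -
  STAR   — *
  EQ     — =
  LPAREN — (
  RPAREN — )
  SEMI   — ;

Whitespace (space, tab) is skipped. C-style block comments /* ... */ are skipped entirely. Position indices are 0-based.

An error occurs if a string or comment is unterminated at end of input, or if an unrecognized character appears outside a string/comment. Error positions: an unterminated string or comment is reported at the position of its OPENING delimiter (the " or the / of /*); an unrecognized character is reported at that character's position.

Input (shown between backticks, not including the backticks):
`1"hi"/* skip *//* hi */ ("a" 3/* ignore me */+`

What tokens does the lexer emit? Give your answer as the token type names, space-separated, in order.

pos=0: emit NUM '1' (now at pos=1)
pos=1: enter STRING mode
pos=1: emit STR "hi" (now at pos=5)
pos=5: enter COMMENT mode (saw '/*')
exit COMMENT mode (now at pos=15)
pos=15: enter COMMENT mode (saw '/*')
exit COMMENT mode (now at pos=23)
pos=24: emit LPAREN '('
pos=25: enter STRING mode
pos=25: emit STR "a" (now at pos=28)
pos=29: emit NUM '3' (now at pos=30)
pos=30: enter COMMENT mode (saw '/*')
exit COMMENT mode (now at pos=45)
pos=45: emit PLUS '+'
DONE. 6 tokens: [NUM, STR, LPAREN, STR, NUM, PLUS]

Answer: NUM STR LPAREN STR NUM PLUS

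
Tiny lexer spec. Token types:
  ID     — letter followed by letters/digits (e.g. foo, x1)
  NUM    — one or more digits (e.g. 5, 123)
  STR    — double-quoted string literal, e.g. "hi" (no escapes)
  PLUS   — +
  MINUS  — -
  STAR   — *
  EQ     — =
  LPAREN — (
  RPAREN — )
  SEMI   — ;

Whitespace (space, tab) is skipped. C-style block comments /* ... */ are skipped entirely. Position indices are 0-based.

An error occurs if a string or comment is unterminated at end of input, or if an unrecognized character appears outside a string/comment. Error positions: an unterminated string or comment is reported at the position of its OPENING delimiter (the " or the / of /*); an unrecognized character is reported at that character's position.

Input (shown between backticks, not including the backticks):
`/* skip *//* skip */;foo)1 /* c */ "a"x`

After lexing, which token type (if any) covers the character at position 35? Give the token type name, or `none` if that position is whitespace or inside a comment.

pos=0: enter COMMENT mode (saw '/*')
exit COMMENT mode (now at pos=10)
pos=10: enter COMMENT mode (saw '/*')
exit COMMENT mode (now at pos=20)
pos=20: emit SEMI ';'
pos=21: emit ID 'foo' (now at pos=24)
pos=24: emit RPAREN ')'
pos=25: emit NUM '1' (now at pos=26)
pos=27: enter COMMENT mode (saw '/*')
exit COMMENT mode (now at pos=34)
pos=35: enter STRING mode
pos=35: emit STR "a" (now at pos=38)
pos=38: emit ID 'x' (now at pos=39)
DONE. 6 tokens: [SEMI, ID, RPAREN, NUM, STR, ID]
Position 35: char is '"' -> STR

Answer: STR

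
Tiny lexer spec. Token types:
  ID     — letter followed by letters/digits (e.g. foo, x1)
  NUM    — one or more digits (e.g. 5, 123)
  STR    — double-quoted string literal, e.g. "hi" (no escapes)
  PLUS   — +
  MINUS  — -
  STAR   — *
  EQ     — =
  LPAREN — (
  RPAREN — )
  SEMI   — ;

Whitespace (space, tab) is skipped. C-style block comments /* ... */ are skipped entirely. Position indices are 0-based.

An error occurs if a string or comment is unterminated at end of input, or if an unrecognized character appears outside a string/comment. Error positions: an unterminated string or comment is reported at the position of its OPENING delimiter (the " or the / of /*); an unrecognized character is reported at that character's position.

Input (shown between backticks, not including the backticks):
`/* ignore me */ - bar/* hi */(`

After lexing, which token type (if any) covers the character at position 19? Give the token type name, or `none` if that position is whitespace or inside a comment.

Answer: ID

Derivation:
pos=0: enter COMMENT mode (saw '/*')
exit COMMENT mode (now at pos=15)
pos=16: emit MINUS '-'
pos=18: emit ID 'bar' (now at pos=21)
pos=21: enter COMMENT mode (saw '/*')
exit COMMENT mode (now at pos=29)
pos=29: emit LPAREN '('
DONE. 3 tokens: [MINUS, ID, LPAREN]
Position 19: char is 'a' -> ID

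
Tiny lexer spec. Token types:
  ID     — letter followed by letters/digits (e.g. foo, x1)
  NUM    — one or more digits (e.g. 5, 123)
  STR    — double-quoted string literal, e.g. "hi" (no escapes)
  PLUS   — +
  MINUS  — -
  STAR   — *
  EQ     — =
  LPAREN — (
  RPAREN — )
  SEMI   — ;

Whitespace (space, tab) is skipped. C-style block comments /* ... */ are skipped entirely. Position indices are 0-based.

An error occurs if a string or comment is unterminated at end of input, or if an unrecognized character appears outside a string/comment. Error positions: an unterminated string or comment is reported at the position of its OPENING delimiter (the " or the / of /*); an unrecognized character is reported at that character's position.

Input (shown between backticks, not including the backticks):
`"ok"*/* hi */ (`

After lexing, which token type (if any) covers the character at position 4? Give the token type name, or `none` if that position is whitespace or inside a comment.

Answer: STAR

Derivation:
pos=0: enter STRING mode
pos=0: emit STR "ok" (now at pos=4)
pos=4: emit STAR '*'
pos=5: enter COMMENT mode (saw '/*')
exit COMMENT mode (now at pos=13)
pos=14: emit LPAREN '('
DONE. 3 tokens: [STR, STAR, LPAREN]
Position 4: char is '*' -> STAR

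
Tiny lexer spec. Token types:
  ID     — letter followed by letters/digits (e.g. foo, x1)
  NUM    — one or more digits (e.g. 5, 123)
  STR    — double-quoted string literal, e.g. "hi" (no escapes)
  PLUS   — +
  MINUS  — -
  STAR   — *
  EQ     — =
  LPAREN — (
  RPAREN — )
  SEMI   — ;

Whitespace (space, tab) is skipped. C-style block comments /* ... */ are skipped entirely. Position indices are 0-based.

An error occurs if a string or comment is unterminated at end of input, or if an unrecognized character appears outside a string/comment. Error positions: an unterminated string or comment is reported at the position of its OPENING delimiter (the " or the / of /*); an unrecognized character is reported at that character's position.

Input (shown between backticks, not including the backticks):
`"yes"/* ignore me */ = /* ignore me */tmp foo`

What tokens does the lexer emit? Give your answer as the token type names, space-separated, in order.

Answer: STR EQ ID ID

Derivation:
pos=0: enter STRING mode
pos=0: emit STR "yes" (now at pos=5)
pos=5: enter COMMENT mode (saw '/*')
exit COMMENT mode (now at pos=20)
pos=21: emit EQ '='
pos=23: enter COMMENT mode (saw '/*')
exit COMMENT mode (now at pos=38)
pos=38: emit ID 'tmp' (now at pos=41)
pos=42: emit ID 'foo' (now at pos=45)
DONE. 4 tokens: [STR, EQ, ID, ID]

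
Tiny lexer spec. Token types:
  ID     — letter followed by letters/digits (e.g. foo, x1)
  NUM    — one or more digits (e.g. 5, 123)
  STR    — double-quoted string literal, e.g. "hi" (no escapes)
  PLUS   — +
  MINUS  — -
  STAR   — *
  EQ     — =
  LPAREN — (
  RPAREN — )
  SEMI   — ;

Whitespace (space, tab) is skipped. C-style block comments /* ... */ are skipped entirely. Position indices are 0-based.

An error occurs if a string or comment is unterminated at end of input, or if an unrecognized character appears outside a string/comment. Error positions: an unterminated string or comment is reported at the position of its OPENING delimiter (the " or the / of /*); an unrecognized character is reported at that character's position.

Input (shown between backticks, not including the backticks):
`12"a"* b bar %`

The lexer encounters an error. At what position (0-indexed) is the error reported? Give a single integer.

Answer: 13

Derivation:
pos=0: emit NUM '12' (now at pos=2)
pos=2: enter STRING mode
pos=2: emit STR "a" (now at pos=5)
pos=5: emit STAR '*'
pos=7: emit ID 'b' (now at pos=8)
pos=9: emit ID 'bar' (now at pos=12)
pos=13: ERROR — unrecognized char '%'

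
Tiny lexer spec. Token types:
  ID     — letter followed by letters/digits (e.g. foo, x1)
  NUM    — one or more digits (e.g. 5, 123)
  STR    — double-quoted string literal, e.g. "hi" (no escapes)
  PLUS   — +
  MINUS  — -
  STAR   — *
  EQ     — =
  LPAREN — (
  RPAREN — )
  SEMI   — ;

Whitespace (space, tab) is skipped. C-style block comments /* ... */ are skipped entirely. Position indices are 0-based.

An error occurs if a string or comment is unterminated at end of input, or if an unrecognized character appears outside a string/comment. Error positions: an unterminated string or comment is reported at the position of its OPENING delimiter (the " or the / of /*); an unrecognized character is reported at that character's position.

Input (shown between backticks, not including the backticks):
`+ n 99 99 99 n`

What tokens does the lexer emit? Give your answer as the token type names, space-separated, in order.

pos=0: emit PLUS '+'
pos=2: emit ID 'n' (now at pos=3)
pos=4: emit NUM '99' (now at pos=6)
pos=7: emit NUM '99' (now at pos=9)
pos=10: emit NUM '99' (now at pos=12)
pos=13: emit ID 'n' (now at pos=14)
DONE. 6 tokens: [PLUS, ID, NUM, NUM, NUM, ID]

Answer: PLUS ID NUM NUM NUM ID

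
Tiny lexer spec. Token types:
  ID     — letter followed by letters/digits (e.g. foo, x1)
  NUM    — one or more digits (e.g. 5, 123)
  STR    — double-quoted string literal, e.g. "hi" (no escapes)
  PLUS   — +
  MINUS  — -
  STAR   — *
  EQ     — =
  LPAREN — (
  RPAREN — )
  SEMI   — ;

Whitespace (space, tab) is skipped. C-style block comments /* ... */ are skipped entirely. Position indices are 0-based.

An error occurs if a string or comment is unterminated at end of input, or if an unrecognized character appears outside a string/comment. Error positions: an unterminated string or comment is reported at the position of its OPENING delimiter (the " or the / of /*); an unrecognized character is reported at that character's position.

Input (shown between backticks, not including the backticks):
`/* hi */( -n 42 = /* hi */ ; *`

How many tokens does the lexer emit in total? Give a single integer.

pos=0: enter COMMENT mode (saw '/*')
exit COMMENT mode (now at pos=8)
pos=8: emit LPAREN '('
pos=10: emit MINUS '-'
pos=11: emit ID 'n' (now at pos=12)
pos=13: emit NUM '42' (now at pos=15)
pos=16: emit EQ '='
pos=18: enter COMMENT mode (saw '/*')
exit COMMENT mode (now at pos=26)
pos=27: emit SEMI ';'
pos=29: emit STAR '*'
DONE. 7 tokens: [LPAREN, MINUS, ID, NUM, EQ, SEMI, STAR]

Answer: 7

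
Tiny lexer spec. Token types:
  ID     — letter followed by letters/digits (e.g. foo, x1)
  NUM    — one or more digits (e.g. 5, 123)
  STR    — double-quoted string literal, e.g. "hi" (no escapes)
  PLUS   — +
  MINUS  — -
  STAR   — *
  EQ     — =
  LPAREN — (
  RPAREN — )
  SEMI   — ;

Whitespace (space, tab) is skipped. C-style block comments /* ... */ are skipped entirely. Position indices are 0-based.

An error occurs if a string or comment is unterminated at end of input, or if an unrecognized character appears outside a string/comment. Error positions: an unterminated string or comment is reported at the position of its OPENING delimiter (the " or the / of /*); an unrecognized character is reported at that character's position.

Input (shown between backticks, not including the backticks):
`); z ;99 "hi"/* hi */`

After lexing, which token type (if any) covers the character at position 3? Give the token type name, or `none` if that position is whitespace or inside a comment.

Answer: ID

Derivation:
pos=0: emit RPAREN ')'
pos=1: emit SEMI ';'
pos=3: emit ID 'z' (now at pos=4)
pos=5: emit SEMI ';'
pos=6: emit NUM '99' (now at pos=8)
pos=9: enter STRING mode
pos=9: emit STR "hi" (now at pos=13)
pos=13: enter COMMENT mode (saw '/*')
exit COMMENT mode (now at pos=21)
DONE. 6 tokens: [RPAREN, SEMI, ID, SEMI, NUM, STR]
Position 3: char is 'z' -> ID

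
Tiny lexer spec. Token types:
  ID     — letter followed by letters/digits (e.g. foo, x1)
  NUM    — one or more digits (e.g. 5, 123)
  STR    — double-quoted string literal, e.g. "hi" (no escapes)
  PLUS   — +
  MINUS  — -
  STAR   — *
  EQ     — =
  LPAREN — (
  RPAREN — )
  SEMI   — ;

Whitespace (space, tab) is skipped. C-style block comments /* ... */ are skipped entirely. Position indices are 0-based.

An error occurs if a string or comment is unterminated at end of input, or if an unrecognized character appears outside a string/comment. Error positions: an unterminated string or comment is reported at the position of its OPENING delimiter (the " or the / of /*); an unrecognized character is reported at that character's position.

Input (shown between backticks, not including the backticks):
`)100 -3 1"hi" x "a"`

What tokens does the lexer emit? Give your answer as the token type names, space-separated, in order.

pos=0: emit RPAREN ')'
pos=1: emit NUM '100' (now at pos=4)
pos=5: emit MINUS '-'
pos=6: emit NUM '3' (now at pos=7)
pos=8: emit NUM '1' (now at pos=9)
pos=9: enter STRING mode
pos=9: emit STR "hi" (now at pos=13)
pos=14: emit ID 'x' (now at pos=15)
pos=16: enter STRING mode
pos=16: emit STR "a" (now at pos=19)
DONE. 8 tokens: [RPAREN, NUM, MINUS, NUM, NUM, STR, ID, STR]

Answer: RPAREN NUM MINUS NUM NUM STR ID STR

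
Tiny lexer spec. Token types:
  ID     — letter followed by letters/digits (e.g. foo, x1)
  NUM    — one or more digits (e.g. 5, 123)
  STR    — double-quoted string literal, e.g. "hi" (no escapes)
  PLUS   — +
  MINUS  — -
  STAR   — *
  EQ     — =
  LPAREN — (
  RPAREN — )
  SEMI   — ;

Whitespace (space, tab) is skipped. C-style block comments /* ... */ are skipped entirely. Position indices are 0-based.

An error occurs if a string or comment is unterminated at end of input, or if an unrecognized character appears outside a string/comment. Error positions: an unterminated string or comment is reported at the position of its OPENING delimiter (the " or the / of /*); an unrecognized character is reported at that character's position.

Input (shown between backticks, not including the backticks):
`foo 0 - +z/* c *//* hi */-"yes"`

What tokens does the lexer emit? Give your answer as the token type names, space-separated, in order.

Answer: ID NUM MINUS PLUS ID MINUS STR

Derivation:
pos=0: emit ID 'foo' (now at pos=3)
pos=4: emit NUM '0' (now at pos=5)
pos=6: emit MINUS '-'
pos=8: emit PLUS '+'
pos=9: emit ID 'z' (now at pos=10)
pos=10: enter COMMENT mode (saw '/*')
exit COMMENT mode (now at pos=17)
pos=17: enter COMMENT mode (saw '/*')
exit COMMENT mode (now at pos=25)
pos=25: emit MINUS '-'
pos=26: enter STRING mode
pos=26: emit STR "yes" (now at pos=31)
DONE. 7 tokens: [ID, NUM, MINUS, PLUS, ID, MINUS, STR]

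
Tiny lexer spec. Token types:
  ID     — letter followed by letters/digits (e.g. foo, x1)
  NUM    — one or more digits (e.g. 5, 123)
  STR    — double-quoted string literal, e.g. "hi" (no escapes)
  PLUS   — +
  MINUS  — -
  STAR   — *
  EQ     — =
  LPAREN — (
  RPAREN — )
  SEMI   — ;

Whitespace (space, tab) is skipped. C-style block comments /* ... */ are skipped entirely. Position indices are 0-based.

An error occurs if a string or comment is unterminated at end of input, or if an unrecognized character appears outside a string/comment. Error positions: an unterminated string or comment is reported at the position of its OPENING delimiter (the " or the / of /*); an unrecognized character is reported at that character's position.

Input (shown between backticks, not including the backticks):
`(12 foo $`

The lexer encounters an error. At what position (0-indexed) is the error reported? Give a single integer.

Answer: 8

Derivation:
pos=0: emit LPAREN '('
pos=1: emit NUM '12' (now at pos=3)
pos=4: emit ID 'foo' (now at pos=7)
pos=8: ERROR — unrecognized char '$'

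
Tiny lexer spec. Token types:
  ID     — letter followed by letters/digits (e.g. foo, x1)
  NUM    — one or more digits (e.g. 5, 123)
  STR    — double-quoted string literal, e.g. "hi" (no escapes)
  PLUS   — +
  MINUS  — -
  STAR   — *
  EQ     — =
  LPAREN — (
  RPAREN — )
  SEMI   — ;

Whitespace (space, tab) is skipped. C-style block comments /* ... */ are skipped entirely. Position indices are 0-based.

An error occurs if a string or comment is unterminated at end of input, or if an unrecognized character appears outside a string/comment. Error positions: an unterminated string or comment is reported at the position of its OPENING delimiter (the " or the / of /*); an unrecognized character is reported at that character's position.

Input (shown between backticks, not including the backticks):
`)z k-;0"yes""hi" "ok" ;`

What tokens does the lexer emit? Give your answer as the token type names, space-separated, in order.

Answer: RPAREN ID ID MINUS SEMI NUM STR STR STR SEMI

Derivation:
pos=0: emit RPAREN ')'
pos=1: emit ID 'z' (now at pos=2)
pos=3: emit ID 'k' (now at pos=4)
pos=4: emit MINUS '-'
pos=5: emit SEMI ';'
pos=6: emit NUM '0' (now at pos=7)
pos=7: enter STRING mode
pos=7: emit STR "yes" (now at pos=12)
pos=12: enter STRING mode
pos=12: emit STR "hi" (now at pos=16)
pos=17: enter STRING mode
pos=17: emit STR "ok" (now at pos=21)
pos=22: emit SEMI ';'
DONE. 10 tokens: [RPAREN, ID, ID, MINUS, SEMI, NUM, STR, STR, STR, SEMI]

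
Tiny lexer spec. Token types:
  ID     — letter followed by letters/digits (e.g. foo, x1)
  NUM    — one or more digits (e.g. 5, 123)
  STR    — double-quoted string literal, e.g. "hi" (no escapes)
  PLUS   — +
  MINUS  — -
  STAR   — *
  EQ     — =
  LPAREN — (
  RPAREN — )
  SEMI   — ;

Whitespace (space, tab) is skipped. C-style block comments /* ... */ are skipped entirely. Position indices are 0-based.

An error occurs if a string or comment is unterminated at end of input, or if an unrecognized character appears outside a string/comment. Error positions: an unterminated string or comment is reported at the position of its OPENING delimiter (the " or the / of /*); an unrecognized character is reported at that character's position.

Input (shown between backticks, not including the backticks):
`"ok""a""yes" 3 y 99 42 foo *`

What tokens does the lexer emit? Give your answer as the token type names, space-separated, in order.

pos=0: enter STRING mode
pos=0: emit STR "ok" (now at pos=4)
pos=4: enter STRING mode
pos=4: emit STR "a" (now at pos=7)
pos=7: enter STRING mode
pos=7: emit STR "yes" (now at pos=12)
pos=13: emit NUM '3' (now at pos=14)
pos=15: emit ID 'y' (now at pos=16)
pos=17: emit NUM '99' (now at pos=19)
pos=20: emit NUM '42' (now at pos=22)
pos=23: emit ID 'foo' (now at pos=26)
pos=27: emit STAR '*'
DONE. 9 tokens: [STR, STR, STR, NUM, ID, NUM, NUM, ID, STAR]

Answer: STR STR STR NUM ID NUM NUM ID STAR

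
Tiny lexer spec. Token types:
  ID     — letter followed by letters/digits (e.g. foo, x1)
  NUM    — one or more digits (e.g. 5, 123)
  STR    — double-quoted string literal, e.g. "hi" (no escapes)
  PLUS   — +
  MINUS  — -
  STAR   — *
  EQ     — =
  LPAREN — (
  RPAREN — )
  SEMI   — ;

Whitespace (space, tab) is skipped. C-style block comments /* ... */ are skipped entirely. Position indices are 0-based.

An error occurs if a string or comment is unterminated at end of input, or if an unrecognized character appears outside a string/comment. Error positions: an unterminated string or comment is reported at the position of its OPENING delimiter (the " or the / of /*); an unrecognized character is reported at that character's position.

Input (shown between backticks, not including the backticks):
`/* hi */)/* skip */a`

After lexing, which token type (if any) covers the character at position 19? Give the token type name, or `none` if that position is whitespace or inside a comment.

Answer: ID

Derivation:
pos=0: enter COMMENT mode (saw '/*')
exit COMMENT mode (now at pos=8)
pos=8: emit RPAREN ')'
pos=9: enter COMMENT mode (saw '/*')
exit COMMENT mode (now at pos=19)
pos=19: emit ID 'a' (now at pos=20)
DONE. 2 tokens: [RPAREN, ID]
Position 19: char is 'a' -> ID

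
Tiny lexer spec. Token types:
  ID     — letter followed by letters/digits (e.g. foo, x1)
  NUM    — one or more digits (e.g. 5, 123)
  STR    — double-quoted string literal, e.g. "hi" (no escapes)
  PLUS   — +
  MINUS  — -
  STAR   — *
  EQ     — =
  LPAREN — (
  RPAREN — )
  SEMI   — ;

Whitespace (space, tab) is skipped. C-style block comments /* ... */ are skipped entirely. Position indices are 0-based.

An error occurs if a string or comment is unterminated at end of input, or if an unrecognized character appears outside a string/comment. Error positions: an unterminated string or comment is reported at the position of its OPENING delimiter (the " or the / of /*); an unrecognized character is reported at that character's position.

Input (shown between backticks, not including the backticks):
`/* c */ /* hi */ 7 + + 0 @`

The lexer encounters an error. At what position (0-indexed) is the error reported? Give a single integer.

Answer: 25

Derivation:
pos=0: enter COMMENT mode (saw '/*')
exit COMMENT mode (now at pos=7)
pos=8: enter COMMENT mode (saw '/*')
exit COMMENT mode (now at pos=16)
pos=17: emit NUM '7' (now at pos=18)
pos=19: emit PLUS '+'
pos=21: emit PLUS '+'
pos=23: emit NUM '0' (now at pos=24)
pos=25: ERROR — unrecognized char '@'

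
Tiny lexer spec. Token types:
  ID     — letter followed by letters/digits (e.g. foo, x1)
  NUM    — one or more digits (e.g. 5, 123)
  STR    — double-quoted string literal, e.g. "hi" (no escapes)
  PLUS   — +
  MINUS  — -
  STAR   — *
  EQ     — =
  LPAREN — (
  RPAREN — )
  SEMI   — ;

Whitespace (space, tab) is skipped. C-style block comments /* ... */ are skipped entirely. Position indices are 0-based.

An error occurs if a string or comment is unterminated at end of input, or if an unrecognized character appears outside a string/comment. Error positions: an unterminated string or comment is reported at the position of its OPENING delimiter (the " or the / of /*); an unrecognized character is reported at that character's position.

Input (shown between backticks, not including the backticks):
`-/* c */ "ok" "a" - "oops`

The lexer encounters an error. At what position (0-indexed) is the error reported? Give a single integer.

Answer: 20

Derivation:
pos=0: emit MINUS '-'
pos=1: enter COMMENT mode (saw '/*')
exit COMMENT mode (now at pos=8)
pos=9: enter STRING mode
pos=9: emit STR "ok" (now at pos=13)
pos=14: enter STRING mode
pos=14: emit STR "a" (now at pos=17)
pos=18: emit MINUS '-'
pos=20: enter STRING mode
pos=20: ERROR — unterminated string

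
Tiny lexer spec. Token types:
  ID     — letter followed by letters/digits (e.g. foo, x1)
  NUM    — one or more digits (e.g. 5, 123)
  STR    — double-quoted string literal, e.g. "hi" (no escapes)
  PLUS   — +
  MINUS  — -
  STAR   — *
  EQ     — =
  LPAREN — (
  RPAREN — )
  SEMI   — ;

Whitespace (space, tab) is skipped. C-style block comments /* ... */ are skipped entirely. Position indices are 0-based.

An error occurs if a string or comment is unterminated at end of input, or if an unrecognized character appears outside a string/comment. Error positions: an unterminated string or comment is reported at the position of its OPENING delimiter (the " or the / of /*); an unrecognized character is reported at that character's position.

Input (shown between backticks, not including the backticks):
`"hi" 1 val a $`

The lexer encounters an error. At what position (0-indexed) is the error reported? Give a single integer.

Answer: 13

Derivation:
pos=0: enter STRING mode
pos=0: emit STR "hi" (now at pos=4)
pos=5: emit NUM '1' (now at pos=6)
pos=7: emit ID 'val' (now at pos=10)
pos=11: emit ID 'a' (now at pos=12)
pos=13: ERROR — unrecognized char '$'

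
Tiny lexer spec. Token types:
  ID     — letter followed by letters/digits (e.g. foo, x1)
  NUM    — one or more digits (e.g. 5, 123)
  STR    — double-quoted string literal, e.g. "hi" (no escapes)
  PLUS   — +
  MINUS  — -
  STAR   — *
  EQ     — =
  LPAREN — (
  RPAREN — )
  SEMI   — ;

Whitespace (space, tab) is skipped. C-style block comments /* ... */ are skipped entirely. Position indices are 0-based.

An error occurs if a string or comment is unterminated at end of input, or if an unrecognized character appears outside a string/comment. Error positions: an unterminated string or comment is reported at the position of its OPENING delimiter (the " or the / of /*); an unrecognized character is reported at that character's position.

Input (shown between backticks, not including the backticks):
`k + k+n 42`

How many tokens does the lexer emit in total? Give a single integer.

pos=0: emit ID 'k' (now at pos=1)
pos=2: emit PLUS '+'
pos=4: emit ID 'k' (now at pos=5)
pos=5: emit PLUS '+'
pos=6: emit ID 'n' (now at pos=7)
pos=8: emit NUM '42' (now at pos=10)
DONE. 6 tokens: [ID, PLUS, ID, PLUS, ID, NUM]

Answer: 6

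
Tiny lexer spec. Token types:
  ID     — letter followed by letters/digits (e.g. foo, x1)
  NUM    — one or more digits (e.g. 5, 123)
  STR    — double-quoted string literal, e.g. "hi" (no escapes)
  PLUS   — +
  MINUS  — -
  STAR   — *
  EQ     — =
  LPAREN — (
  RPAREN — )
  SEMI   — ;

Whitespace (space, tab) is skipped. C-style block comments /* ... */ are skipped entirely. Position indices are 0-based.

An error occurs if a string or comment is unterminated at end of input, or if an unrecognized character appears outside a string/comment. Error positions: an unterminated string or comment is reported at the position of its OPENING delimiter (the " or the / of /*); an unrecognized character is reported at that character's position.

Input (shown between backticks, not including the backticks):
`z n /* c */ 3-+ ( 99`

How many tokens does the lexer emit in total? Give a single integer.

pos=0: emit ID 'z' (now at pos=1)
pos=2: emit ID 'n' (now at pos=3)
pos=4: enter COMMENT mode (saw '/*')
exit COMMENT mode (now at pos=11)
pos=12: emit NUM '3' (now at pos=13)
pos=13: emit MINUS '-'
pos=14: emit PLUS '+'
pos=16: emit LPAREN '('
pos=18: emit NUM '99' (now at pos=20)
DONE. 7 tokens: [ID, ID, NUM, MINUS, PLUS, LPAREN, NUM]

Answer: 7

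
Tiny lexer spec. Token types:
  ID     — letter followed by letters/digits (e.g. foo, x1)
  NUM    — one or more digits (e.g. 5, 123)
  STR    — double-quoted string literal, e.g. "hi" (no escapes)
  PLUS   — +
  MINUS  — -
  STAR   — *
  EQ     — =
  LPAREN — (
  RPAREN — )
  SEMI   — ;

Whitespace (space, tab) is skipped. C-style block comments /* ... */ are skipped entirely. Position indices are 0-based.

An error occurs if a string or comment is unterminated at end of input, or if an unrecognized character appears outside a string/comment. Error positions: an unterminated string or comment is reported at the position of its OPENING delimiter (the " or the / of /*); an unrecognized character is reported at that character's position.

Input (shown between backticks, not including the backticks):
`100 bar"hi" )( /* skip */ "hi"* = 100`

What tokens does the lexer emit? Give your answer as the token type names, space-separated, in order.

pos=0: emit NUM '100' (now at pos=3)
pos=4: emit ID 'bar' (now at pos=7)
pos=7: enter STRING mode
pos=7: emit STR "hi" (now at pos=11)
pos=12: emit RPAREN ')'
pos=13: emit LPAREN '('
pos=15: enter COMMENT mode (saw '/*')
exit COMMENT mode (now at pos=25)
pos=26: enter STRING mode
pos=26: emit STR "hi" (now at pos=30)
pos=30: emit STAR '*'
pos=32: emit EQ '='
pos=34: emit NUM '100' (now at pos=37)
DONE. 9 tokens: [NUM, ID, STR, RPAREN, LPAREN, STR, STAR, EQ, NUM]

Answer: NUM ID STR RPAREN LPAREN STR STAR EQ NUM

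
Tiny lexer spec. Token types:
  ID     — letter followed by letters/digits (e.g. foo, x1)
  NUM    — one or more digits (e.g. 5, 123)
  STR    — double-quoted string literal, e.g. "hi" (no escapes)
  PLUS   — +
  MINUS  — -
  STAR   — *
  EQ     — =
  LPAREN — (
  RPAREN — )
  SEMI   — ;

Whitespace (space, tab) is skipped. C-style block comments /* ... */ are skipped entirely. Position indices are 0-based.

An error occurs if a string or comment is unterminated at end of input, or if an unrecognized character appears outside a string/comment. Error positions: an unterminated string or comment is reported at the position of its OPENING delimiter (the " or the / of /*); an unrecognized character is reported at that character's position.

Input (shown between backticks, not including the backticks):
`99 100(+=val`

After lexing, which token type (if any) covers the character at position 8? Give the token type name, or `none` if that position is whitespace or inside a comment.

Answer: EQ

Derivation:
pos=0: emit NUM '99' (now at pos=2)
pos=3: emit NUM '100' (now at pos=6)
pos=6: emit LPAREN '('
pos=7: emit PLUS '+'
pos=8: emit EQ '='
pos=9: emit ID 'val' (now at pos=12)
DONE. 6 tokens: [NUM, NUM, LPAREN, PLUS, EQ, ID]
Position 8: char is '=' -> EQ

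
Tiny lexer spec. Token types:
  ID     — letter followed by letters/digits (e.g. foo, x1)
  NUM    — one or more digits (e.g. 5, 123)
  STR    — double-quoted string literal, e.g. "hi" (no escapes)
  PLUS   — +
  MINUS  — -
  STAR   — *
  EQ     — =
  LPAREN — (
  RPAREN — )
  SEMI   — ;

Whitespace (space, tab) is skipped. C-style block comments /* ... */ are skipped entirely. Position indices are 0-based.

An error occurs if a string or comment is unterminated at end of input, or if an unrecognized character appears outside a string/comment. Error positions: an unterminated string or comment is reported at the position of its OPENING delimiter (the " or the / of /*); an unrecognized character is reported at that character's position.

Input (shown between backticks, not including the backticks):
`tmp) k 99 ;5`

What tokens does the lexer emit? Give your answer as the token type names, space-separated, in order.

pos=0: emit ID 'tmp' (now at pos=3)
pos=3: emit RPAREN ')'
pos=5: emit ID 'k' (now at pos=6)
pos=7: emit NUM '99' (now at pos=9)
pos=10: emit SEMI ';'
pos=11: emit NUM '5' (now at pos=12)
DONE. 6 tokens: [ID, RPAREN, ID, NUM, SEMI, NUM]

Answer: ID RPAREN ID NUM SEMI NUM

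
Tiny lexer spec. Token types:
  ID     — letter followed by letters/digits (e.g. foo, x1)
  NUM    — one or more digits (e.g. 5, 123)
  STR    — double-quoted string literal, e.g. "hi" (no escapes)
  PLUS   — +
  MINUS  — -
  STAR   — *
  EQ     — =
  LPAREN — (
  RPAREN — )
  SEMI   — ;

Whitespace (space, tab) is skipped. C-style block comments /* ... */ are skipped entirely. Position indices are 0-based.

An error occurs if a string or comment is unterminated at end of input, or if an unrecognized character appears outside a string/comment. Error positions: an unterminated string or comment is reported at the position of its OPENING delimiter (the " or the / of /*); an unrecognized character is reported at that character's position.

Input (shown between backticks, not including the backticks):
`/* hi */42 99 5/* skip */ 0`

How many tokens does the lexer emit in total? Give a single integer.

Answer: 4

Derivation:
pos=0: enter COMMENT mode (saw '/*')
exit COMMENT mode (now at pos=8)
pos=8: emit NUM '42' (now at pos=10)
pos=11: emit NUM '99' (now at pos=13)
pos=14: emit NUM '5' (now at pos=15)
pos=15: enter COMMENT mode (saw '/*')
exit COMMENT mode (now at pos=25)
pos=26: emit NUM '0' (now at pos=27)
DONE. 4 tokens: [NUM, NUM, NUM, NUM]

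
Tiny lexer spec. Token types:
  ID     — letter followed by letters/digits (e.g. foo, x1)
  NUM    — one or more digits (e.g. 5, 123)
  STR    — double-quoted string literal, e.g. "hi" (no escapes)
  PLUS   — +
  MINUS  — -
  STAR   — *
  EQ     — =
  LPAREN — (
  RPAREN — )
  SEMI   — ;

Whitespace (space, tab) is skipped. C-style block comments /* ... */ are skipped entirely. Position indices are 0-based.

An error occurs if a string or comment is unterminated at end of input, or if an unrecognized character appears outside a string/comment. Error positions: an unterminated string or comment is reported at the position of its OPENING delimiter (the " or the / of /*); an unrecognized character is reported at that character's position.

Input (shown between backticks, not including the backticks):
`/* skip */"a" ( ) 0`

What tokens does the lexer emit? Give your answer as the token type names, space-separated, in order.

pos=0: enter COMMENT mode (saw '/*')
exit COMMENT mode (now at pos=10)
pos=10: enter STRING mode
pos=10: emit STR "a" (now at pos=13)
pos=14: emit LPAREN '('
pos=16: emit RPAREN ')'
pos=18: emit NUM '0' (now at pos=19)
DONE. 4 tokens: [STR, LPAREN, RPAREN, NUM]

Answer: STR LPAREN RPAREN NUM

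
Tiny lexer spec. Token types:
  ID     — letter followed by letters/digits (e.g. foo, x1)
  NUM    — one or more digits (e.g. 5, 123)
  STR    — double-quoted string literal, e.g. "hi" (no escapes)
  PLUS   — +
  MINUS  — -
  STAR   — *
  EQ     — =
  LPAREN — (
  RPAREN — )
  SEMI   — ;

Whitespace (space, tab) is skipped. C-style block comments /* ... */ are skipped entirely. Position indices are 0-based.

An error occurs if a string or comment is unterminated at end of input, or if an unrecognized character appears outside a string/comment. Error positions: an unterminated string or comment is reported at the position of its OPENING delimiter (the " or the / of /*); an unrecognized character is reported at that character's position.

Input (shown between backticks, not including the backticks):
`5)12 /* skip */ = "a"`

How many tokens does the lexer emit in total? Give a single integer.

pos=0: emit NUM '5' (now at pos=1)
pos=1: emit RPAREN ')'
pos=2: emit NUM '12' (now at pos=4)
pos=5: enter COMMENT mode (saw '/*')
exit COMMENT mode (now at pos=15)
pos=16: emit EQ '='
pos=18: enter STRING mode
pos=18: emit STR "a" (now at pos=21)
DONE. 5 tokens: [NUM, RPAREN, NUM, EQ, STR]

Answer: 5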